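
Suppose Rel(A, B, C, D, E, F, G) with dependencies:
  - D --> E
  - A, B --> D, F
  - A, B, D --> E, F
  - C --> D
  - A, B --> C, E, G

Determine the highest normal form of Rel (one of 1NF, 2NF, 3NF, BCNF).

2NF

Candidate key: {A, B}. Prime attributes: {A, B}.
For D --> E we have {D}⁺ = {D, E}; {D} is not a superkey, so BCNF fails.
D --> E has non-prime {E} on the right and a non-superkey on the left, so 3NF fails.
No proper subset of a key has a non-prime attribute in its closure, so there is no partial dependency; 2NF holds.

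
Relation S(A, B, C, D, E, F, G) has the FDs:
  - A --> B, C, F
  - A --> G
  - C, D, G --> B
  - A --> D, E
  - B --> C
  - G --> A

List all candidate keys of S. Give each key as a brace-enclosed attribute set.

{A}, {G}

{A} is a candidate key since {A}⁺ = {A, B, C, D, E, F, G} covers every attribute.
{G} is a candidate key since {G}⁺ = {A, B, C, D, E, F, G} covers every attribute.
Any other superkey properly contains one of these, so there are no further candidate keys.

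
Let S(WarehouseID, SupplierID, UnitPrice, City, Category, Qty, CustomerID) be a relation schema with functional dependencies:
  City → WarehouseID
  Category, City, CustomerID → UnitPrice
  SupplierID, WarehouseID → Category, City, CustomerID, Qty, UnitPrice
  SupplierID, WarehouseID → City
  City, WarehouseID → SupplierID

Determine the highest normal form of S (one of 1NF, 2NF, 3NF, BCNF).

BCNF

Candidate keys: {City}, {SupplierID, WarehouseID}. Prime attributes: {City, SupplierID, WarehouseID}.
Each dependency's left side is a superkey — BCNF holds.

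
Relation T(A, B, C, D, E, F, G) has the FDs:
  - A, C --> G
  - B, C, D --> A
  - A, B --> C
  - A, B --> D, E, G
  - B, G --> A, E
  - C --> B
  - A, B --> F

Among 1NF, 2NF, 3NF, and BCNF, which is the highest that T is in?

Candidate keys: {A, B}, {A, C}, {B, G}, {C, D}, {C, G}. Prime attributes: {A, B, C, D, G}.
C --> B breaks BCNF: {C}⁺ = {B, C}, so {C} is not a superkey.
But every attribute on its right side ({B}) is prime, and the same holds for every other non-superkey FD, so 3NF still holds.

3NF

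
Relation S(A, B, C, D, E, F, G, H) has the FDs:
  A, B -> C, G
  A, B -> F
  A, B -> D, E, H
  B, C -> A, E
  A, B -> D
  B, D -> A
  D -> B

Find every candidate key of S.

{D}⁺ = {A, B, C, D, E, F, G, H} — all of the relation — so {D} is a candidate key.
{A, B}⁺ = {A, B, C, D, E, F, G, H} — all of the relation — so {A, B} is a candidate key.
{B, C}⁺ = {A, B, C, D, E, F, G, H} — all of the relation — so {B, C} is a candidate key.
Any other superkey properly contains one of these, so there are no further candidate keys.

{A, B}, {B, C}, {D}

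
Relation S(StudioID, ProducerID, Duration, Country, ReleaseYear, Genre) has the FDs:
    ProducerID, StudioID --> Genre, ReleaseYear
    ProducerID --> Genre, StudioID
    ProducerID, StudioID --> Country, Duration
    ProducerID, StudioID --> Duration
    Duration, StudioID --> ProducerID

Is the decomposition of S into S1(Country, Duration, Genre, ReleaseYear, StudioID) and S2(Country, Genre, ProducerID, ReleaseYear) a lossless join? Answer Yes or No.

No

Common attributes: {Country, Genre, ReleaseYear}; their closure is {Country, Genre, ReleaseYear}.
Neither S1 nor S2 is contained in that closure, so the decomposition is lossy.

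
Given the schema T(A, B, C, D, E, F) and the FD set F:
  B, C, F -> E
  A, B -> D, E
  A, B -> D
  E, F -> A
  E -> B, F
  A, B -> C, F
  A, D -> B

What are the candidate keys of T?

Closure of {E} is {A, B, C, D, E, F}, the whole schema; {E} is a candidate key.
Closure of {A, B} is {A, B, C, D, E, F}, the whole schema; {A, B} is a candidate key.
Closure of {A, D} is {A, B, C, D, E, F}, the whole schema; {A, D} is a candidate key.
Closure of {B, C, F} is {A, B, C, D, E, F}, the whole schema; {B, C, F} is a candidate key.
These are minimal and exhaustive — every other superkey contains one of them.

{A, B}, {A, D}, {B, C, F}, {E}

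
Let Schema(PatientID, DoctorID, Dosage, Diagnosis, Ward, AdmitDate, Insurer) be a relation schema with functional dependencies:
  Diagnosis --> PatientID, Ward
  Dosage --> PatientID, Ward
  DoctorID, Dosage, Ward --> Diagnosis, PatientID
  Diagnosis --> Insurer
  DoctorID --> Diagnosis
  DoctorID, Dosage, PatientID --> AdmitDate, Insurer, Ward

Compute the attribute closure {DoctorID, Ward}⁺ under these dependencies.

Start with {DoctorID, Ward}.
DoctorID --> Diagnosis applies; add {Diagnosis} → now {Diagnosis, DoctorID, Ward}.
Diagnosis --> PatientID, Ward applies; add {PatientID} → now {Diagnosis, DoctorID, PatientID, Ward}.
Diagnosis --> Insurer applies; add {Insurer} → now {Diagnosis, DoctorID, Insurer, PatientID, Ward}.
No further FD applies.

{Diagnosis, DoctorID, Insurer, PatientID, Ward}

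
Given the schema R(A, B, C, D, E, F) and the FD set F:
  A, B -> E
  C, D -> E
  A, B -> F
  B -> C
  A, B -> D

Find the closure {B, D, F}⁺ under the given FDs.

Start with {B, D, F}.
B -> C applies; add {C} → now {B, C, D, F}.
C, D -> E applies; add {E} → now {B, C, D, E, F}.
No further FD applies.

{B, C, D, E, F}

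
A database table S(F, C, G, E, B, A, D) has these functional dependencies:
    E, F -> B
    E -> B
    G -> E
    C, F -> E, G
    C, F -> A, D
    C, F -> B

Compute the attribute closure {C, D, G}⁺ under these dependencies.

{B, C, D, E, G}

Start with {C, D, G}.
G -> E applies; add {E} → now {C, D, E, G}.
E -> B applies; add {B} → now {B, C, D, E, G}.
No further FD applies.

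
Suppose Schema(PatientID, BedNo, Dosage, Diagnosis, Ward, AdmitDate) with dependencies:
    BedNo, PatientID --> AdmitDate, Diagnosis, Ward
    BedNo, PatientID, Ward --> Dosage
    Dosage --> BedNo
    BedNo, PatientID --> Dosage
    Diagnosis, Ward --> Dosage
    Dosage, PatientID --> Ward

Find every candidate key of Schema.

{BedNo, PatientID}, {Diagnosis, PatientID, Ward}, {Dosage, PatientID}

{PatientID} never appears on the right of any FD, so every key must include it.
{BedNo, PatientID}⁺ = {AdmitDate, BedNo, Diagnosis, Dosage, PatientID, Ward} — all of the relation — so {BedNo, PatientID} is a candidate key.
{Dosage, PatientID}⁺ = {AdmitDate, BedNo, Diagnosis, Dosage, PatientID, Ward} — all of the relation — so {Dosage, PatientID} is a candidate key.
{Diagnosis, PatientID, Ward}⁺ = {AdmitDate, BedNo, Diagnosis, Dosage, PatientID, Ward} — all of the relation — so {Diagnosis, PatientID, Ward} is a candidate key.
These are minimal and exhaustive — every other superkey contains one of them.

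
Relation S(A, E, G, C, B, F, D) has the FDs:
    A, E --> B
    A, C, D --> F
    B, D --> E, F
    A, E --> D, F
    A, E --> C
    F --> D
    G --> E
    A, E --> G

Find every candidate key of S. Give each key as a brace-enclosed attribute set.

Attributes never on any right-hand side: {A} — every candidate key must contain it.
{A, E}⁺ = {A, B, C, D, E, F, G}, which is every attribute, so {A, E} is a candidate key.
{A, G}⁺ = {A, B, C, D, E, F, G}, which is every attribute, so {A, G} is a candidate key.
{A, B, D}⁺ = {A, B, C, D, E, F, G}, which is every attribute, so {A, B, D} is a candidate key.
{A, B, F}⁺ = {A, B, C, D, E, F, G}, which is every attribute, so {A, B, F} is a candidate key.
No proper subset of any of these is a key, and no other minimal superkey exists.

{A, B, D}, {A, B, F}, {A, E}, {A, G}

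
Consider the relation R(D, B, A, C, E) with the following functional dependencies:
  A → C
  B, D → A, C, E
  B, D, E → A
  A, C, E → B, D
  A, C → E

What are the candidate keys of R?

{A}, {B, D}

{A}⁺ = {A, B, C, D, E} — all of the relation — so {A} is a candidate key.
{B, D}⁺ = {A, B, C, D, E} — all of the relation — so {B, D} is a candidate key.
These are minimal and exhaustive — every other superkey contains one of them.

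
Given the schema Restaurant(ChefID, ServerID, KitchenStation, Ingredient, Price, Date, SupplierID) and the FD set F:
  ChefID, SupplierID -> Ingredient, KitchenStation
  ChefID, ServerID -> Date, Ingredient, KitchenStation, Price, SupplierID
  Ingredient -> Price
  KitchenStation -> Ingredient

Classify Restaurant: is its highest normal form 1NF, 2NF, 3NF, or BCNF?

2NF

Candidate key: {ChefID, ServerID}. Prime attributes: {ChefID, ServerID}.
ChefID, SupplierID -> Ingredient, KitchenStation breaks BCNF: {ChefID, SupplierID}⁺ = {ChefID, Ingredient, KitchenStation, Price, SupplierID}, so {ChefID, SupplierID} is not a superkey.
Because {Ingredient, KitchenStation} are non-prime and the left side of ChefID, SupplierID -> Ingredient, KitchenStation is not a superkey, the relation is not in 3NF.
No non-prime attribute depends on a proper subset of any candidate key, so 2NF holds.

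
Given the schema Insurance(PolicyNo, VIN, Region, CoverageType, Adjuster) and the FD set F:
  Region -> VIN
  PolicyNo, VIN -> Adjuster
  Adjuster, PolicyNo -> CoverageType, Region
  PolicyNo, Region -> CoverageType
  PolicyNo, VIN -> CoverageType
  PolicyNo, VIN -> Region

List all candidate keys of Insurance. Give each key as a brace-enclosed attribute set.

{Adjuster, PolicyNo}, {PolicyNo, Region}, {PolicyNo, VIN}

No FD produces {PolicyNo}, so it must be in every candidate key.
{Adjuster, PolicyNo}⁺ = {Adjuster, CoverageType, PolicyNo, Region, VIN} — all of the relation — so {Adjuster, PolicyNo} is a candidate key.
{PolicyNo, Region}⁺ = {Adjuster, CoverageType, PolicyNo, Region, VIN} — all of the relation — so {PolicyNo, Region} is a candidate key.
{PolicyNo, VIN}⁺ = {Adjuster, CoverageType, PolicyNo, Region, VIN} — all of the relation — so {PolicyNo, VIN} is a candidate key.
No proper subset of any of these is a key, and no other minimal superkey exists.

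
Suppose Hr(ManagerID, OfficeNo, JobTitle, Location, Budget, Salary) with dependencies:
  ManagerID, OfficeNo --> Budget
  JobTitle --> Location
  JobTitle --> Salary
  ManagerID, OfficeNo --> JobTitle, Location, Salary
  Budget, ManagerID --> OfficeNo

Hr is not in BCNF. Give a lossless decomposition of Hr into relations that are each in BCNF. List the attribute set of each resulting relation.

{Budget, JobTitle, ManagerID, OfficeNo}; {JobTitle, Location, Salary}

Candidate keys of the original relation: {Budget, ManagerID}, {ManagerID, OfficeNo}.
In {Budget, JobTitle, Location, ManagerID, OfficeNo, Salary}, {JobTitle} is not a superkey ({JobTitle}⁺ restricted to this set is {JobTitle, Location, Salary}), so split on JobTitle --> Location, Salary into {JobTitle, Location, Salary} and {Budget, JobTitle, ManagerID, OfficeNo}.
{JobTitle, Location, Salary}: every determinant is a superkey — BCNF.
{Budget, JobTitle, ManagerID, OfficeNo}: every determinant is a superkey — BCNF.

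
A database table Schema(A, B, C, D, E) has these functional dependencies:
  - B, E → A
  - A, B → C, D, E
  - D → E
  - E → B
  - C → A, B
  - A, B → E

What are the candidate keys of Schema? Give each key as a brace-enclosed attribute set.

{C}⁺ = {A, B, C, D, E} — all of the relation — so {C} is a candidate key.
{D}⁺ = {A, B, C, D, E} — all of the relation — so {D} is a candidate key.
{E}⁺ = {A, B, C, D, E} — all of the relation — so {E} is a candidate key.
{A, B}⁺ = {A, B, C, D, E} — all of the relation — so {A, B} is a candidate key.
Any other superkey properly contains one of these, so there are no further candidate keys.

{A, B}, {C}, {D}, {E}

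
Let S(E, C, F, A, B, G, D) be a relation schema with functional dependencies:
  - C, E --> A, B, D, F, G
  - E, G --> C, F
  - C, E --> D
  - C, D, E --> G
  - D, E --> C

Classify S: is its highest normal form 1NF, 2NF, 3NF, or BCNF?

Candidate keys: {C, E}, {D, E}, {E, G}. Prime attributes: {C, D, E, G}.
Each dependency's left side is a superkey — BCNF holds.

BCNF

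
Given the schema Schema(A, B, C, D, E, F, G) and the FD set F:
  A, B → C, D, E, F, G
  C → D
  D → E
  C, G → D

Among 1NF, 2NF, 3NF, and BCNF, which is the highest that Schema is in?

2NF

Candidate key: {A, B}. Prime attributes: {A, B}.
For C → D we have {C}⁺ = {C, D, E}; {C} is not a superkey, so BCNF fails.
C → D determines the non-prime attribute {D} from a non-superkey — 3NF is violated.
No proper subset of a key has a non-prime attribute in its closure, so there is no partial dependency; 2NF holds.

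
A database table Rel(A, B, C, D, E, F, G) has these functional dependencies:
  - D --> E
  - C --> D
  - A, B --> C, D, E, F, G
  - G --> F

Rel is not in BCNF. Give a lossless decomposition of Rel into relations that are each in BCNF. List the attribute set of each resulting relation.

{A, B, C, G}; {C, D}; {D, E}; {F, G}

Candidate key of the original relation: {A, B}.
In {A, B, C, D, E, F, G}, {D} is not a superkey ({D}⁺ restricted to this set is {D, E}), so split on D --> E into {D, E} and {A, B, C, D, F, G}.
{D, E} has no BCNF violation.
In {A, B, C, D, F, G}, {C} is not a superkey ({C}⁺ restricted to this set is {C, D}), so split on C --> D into {C, D} and {A, B, C, F, G}.
{C, D} has no BCNF violation.
In {A, B, C, F, G}, {G} is not a superkey ({G}⁺ restricted to this set is {F, G}), so split on G --> F into {F, G} and {A, B, C, G}.
{F, G} has no BCNF violation.
{A, B, C, G} has no BCNF violation.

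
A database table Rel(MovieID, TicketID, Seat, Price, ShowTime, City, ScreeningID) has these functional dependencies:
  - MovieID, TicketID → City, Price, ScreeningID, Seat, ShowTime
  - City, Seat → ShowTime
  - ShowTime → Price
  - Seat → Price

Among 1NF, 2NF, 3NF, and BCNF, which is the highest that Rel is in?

2NF

Candidate key: {MovieID, TicketID}. Prime attributes: {MovieID, TicketID}.
City, Seat → ShowTime: {City, Seat}⁺ = {City, Price, Seat, ShowTime}, which is not all of the attributes, so the left side is not a superkey — BCNF is violated.
Because {ShowTime} is non-prime and the left side of City, Seat → ShowTime is not a superkey, the relation is not in 3NF.
No non-prime attribute depends on a proper subset of any candidate key, so 2NF holds.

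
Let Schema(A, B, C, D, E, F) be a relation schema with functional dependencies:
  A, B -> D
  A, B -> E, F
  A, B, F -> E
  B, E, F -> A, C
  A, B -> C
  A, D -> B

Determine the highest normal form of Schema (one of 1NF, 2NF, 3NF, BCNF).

Candidate keys: {A, B}, {A, D}, {B, E, F}. Prime attributes: {A, B, D, E, F}.
Every FD has a superkey on the left, so the relation is in BCNF.

BCNF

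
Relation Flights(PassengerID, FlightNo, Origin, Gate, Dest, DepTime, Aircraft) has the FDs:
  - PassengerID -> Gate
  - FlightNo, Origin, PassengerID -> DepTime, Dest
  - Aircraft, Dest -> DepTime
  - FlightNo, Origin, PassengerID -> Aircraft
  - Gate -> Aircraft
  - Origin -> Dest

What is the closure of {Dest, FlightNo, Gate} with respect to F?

Start with {Dest, FlightNo, Gate}.
Gate -> Aircraft applies; add {Aircraft} → now {Aircraft, Dest, FlightNo, Gate}.
Aircraft, Dest -> DepTime applies; add {DepTime} → now {Aircraft, DepTime, Dest, FlightNo, Gate}.
No further FD applies.

{Aircraft, DepTime, Dest, FlightNo, Gate}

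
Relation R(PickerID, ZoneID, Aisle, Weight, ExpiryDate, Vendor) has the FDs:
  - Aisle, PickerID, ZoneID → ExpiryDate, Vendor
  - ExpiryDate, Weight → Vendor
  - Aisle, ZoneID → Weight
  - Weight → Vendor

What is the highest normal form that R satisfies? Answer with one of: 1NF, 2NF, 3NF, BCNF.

Candidate key: {Aisle, PickerID, ZoneID}. Prime attributes: {Aisle, PickerID, ZoneID}.
ExpiryDate, Weight → Vendor: {ExpiryDate, Weight}⁺ = {ExpiryDate, Vendor, Weight}, which is not all of the attributes, so the left side is not a superkey — BCNF is violated.
Because {Vendor} is non-prime and the left side of ExpiryDate, Weight → Vendor is not a superkey, the relation is not in 3NF.
The proper key subset {Aisle, ZoneID} of {Aisle, PickerID, ZoneID} determines non-prime {Vendor, Weight}, so the relation is not even in 2NF.

1NF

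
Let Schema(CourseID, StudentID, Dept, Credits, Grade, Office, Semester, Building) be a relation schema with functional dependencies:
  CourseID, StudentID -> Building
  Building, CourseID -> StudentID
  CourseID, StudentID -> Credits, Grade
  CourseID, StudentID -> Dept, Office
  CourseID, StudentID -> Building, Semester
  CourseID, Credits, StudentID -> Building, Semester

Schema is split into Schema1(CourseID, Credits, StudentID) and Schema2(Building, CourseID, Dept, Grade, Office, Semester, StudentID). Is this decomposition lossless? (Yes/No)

Schema1 ∩ Schema2 = {CourseID, StudentID}; its closure under F is {Building, CourseID, Credits, Dept, Grade, Office, Semester, StudentID}.
Schema1 is contained in that closure, so Schema1 ∩ Schema2 -> Schema1 holds and the join is lossless.

Yes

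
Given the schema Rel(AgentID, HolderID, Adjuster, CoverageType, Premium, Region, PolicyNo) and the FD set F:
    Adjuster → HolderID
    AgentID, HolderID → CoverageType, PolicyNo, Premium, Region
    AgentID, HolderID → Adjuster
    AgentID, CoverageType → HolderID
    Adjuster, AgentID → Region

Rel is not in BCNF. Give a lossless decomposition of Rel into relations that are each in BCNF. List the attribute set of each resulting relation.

{Adjuster, AgentID, CoverageType, PolicyNo, Premium, Region}; {Adjuster, HolderID}

Candidate keys of the original relation: {Adjuster, AgentID}, {AgentID, CoverageType}, {AgentID, HolderID}.
{Adjuster, AgentID, CoverageType, HolderID, PolicyNo, Premium, Region}: {Adjuster} determines {Adjuster, HolderID} here but is not a superkey — split on Adjuster → HolderID, giving {Adjuster, HolderID} and {Adjuster, AgentID, CoverageType, PolicyNo, Premium, Region}.
{Adjuster, HolderID} has no BCNF violation.
{Adjuster, AgentID, CoverageType, PolicyNo, Premium, Region} has no BCNF violation.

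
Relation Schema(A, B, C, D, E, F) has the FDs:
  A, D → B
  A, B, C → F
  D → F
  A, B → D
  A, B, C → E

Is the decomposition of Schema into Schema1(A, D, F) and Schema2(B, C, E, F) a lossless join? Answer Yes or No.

The shared attributes are {F} and {F}⁺ = {F}.
Schema1 ⊄ {F} and Schema2 ⊄ {F}, so the split is lossy.

No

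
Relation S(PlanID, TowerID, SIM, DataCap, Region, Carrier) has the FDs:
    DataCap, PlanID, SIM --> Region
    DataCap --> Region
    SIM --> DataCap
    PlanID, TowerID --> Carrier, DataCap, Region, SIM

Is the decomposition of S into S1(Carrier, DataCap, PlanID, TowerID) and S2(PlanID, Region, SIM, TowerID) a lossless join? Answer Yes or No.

Yes

The shared attributes are {PlanID, TowerID} and {PlanID, TowerID}⁺ = {Carrier, DataCap, PlanID, Region, SIM, TowerID}.
This includes all of S1, so the common attributes are a superkey of S1 — the join is lossless.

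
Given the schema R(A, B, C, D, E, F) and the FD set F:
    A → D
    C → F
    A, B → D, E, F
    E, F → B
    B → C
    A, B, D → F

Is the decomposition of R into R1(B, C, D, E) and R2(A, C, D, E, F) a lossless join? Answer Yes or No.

The shared attributes are {C, D, E} and {C, D, E}⁺ = {B, C, D, E, F}.
Since R1 ⊆ {B, C, D, E, F}, the intersection is a superkey of R1; the decomposition is lossless.

Yes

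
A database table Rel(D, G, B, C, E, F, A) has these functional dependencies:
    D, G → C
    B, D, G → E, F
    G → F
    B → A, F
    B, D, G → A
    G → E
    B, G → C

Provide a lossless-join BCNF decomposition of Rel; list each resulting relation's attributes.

{A, B}; {B, D, G}; {C, D, G}; {E, F, G}

Candidate key of the original relation: {B, D, G}.
In {A, B, C, D, E, F, G}, {D, G} is not a superkey ({D, G}⁺ restricted to this set is {C, D, E, F, G}), so split on D, G → C, E, F into {C, D, E, F, G} and {A, B, D, G}.
In {C, D, E, F, G}, {G} is not a superkey ({G}⁺ restricted to this set is {E, F, G}), so split on G → E, F into {E, F, G} and {C, D, G}.
{E, F, G}: every determinant is a superkey — BCNF.
{C, D, G}: every determinant is a superkey — BCNF.
In {A, B, D, G}, {B} is not a superkey ({B}⁺ restricted to this set is {A, B}), so split on B → A into {A, B} and {B, D, G}.
{A, B}: every determinant is a superkey — BCNF.
{B, D, G}: every determinant is a superkey — BCNF.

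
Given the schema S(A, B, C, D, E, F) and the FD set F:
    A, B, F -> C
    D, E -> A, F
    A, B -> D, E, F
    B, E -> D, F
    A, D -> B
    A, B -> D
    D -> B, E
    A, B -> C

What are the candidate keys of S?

{A, B}, {B, E}, {D}

{D} is a candidate key since {D}⁺ = {A, B, C, D, E, F} covers every attribute.
{A, B} is a candidate key since {A, B}⁺ = {A, B, C, D, E, F} covers every attribute.
{B, E} is a candidate key since {B, E}⁺ = {A, B, C, D, E, F} covers every attribute.
No proper subset of any of these is a key, and no other minimal superkey exists.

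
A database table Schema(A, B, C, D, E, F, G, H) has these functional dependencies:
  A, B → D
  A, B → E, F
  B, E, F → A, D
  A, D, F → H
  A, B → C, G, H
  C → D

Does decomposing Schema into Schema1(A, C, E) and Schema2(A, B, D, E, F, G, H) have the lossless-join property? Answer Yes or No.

The shared attributes are {A, E} and {A, E}⁺ = {A, E}.
The closure covers neither Schema1 nor Schema2 entirely; the join is not lossless.

No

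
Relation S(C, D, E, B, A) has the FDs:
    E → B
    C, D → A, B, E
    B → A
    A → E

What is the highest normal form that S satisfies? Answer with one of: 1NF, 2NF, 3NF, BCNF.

2NF

Candidate key: {C, D}. Prime attributes: {C, D}.
E → B breaks BCNF: {E}⁺ = {A, B, E}, so {E} is not a superkey.
E → B determines the non-prime attribute {B} from a non-superkey — 3NF is violated.
No proper subset of a key has a non-prime attribute in its closure, so there is no partial dependency; 2NF holds.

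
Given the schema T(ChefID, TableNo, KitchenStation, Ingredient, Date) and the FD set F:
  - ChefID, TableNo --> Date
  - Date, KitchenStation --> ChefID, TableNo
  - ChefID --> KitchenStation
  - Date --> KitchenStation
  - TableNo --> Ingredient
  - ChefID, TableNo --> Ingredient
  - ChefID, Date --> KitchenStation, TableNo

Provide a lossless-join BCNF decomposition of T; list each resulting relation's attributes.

Candidate keys of the original relation: {ChefID, TableNo}, {Date}.
{ChefID, Date, Ingredient, KitchenStation, TableNo}: {ChefID} determines {ChefID, KitchenStation} here but is not a superkey — split on ChefID --> KitchenStation, giving {ChefID, KitchenStation} and {ChefID, Date, Ingredient, TableNo}.
{ChefID, KitchenStation}: every determinant is a superkey — BCNF.
{ChefID, Date, Ingredient, TableNo}: {TableNo} determines {Ingredient, TableNo} here but is not a superkey — split on TableNo --> Ingredient, giving {Ingredient, TableNo} and {ChefID, Date, TableNo}.
{Ingredient, TableNo}: every determinant is a superkey — BCNF.
{ChefID, Date, TableNo}: every determinant is a superkey — BCNF.

{ChefID, Date, TableNo}; {ChefID, KitchenStation}; {Ingredient, TableNo}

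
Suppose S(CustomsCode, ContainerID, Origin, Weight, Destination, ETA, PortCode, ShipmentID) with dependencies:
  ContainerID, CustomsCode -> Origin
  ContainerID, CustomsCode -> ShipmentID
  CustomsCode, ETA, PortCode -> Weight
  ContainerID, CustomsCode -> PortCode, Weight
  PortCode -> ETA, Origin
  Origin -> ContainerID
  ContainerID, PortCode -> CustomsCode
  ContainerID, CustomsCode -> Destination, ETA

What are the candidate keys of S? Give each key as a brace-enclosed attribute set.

{ContainerID, CustomsCode}, {CustomsCode, Origin}, {PortCode}

Closure of {PortCode} is {ContainerID, CustomsCode, Destination, ETA, Origin, PortCode, ShipmentID, Weight}, the whole schema; {PortCode} is a candidate key.
Closure of {ContainerID, CustomsCode} is {ContainerID, CustomsCode, Destination, ETA, Origin, PortCode, ShipmentID, Weight}, the whole schema; {ContainerID, CustomsCode} is a candidate key.
Closure of {CustomsCode, Origin} is {ContainerID, CustomsCode, Destination, ETA, Origin, PortCode, ShipmentID, Weight}, the whole schema; {CustomsCode, Origin} is a candidate key.
These are minimal and exhaustive — every other superkey contains one of them.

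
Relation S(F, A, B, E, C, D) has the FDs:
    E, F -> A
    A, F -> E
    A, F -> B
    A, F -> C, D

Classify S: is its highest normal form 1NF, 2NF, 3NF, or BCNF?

Candidate keys: {A, F}, {E, F}. Prime attributes: {A, E, F}.
Each dependency's left side is a superkey — BCNF holds.

BCNF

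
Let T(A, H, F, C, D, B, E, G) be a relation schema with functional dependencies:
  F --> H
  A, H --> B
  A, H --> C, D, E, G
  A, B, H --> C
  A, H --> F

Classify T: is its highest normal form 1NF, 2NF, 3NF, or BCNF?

Candidate keys: {A, F}, {A, H}. Prime attributes: {A, F, H}.
F --> H: {F}⁺ = {F, H}, which is not all of the attributes, so the left side is not a superkey — BCNF is violated.
Its right-hand attributes {H} are all prime, as are those of every other non-superkey FD — the relation is in 3NF.

3NF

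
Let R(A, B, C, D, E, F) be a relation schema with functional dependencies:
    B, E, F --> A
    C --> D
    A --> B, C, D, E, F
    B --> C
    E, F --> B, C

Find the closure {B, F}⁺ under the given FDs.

{B, C, D, F}

Start with {B, F}.
B --> C applies; add {C} → now {B, C, F}.
C --> D applies; add {D} → now {B, C, D, F}.
No further FD applies.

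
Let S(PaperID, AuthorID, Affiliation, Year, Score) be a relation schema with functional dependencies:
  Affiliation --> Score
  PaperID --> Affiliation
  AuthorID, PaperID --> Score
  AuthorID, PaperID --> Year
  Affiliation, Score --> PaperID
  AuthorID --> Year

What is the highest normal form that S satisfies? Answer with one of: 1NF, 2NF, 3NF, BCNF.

1NF

Candidate keys: {Affiliation, AuthorID}, {AuthorID, PaperID}. Prime attributes: {Affiliation, AuthorID, PaperID}.
For Affiliation --> Score we have {Affiliation}⁺ = {Affiliation, PaperID, Score}; {Affiliation} is not a superkey, so BCNF fails.
Because {Score} is non-prime and the left side of Affiliation --> Score is not a superkey, the relation is not in 3NF.
{Affiliation} is a proper subset of the key {Affiliation, AuthorID}, and {Affiliation}⁺ contains the non-prime attribute {Score} — a partial dependency, so 2NF is violated.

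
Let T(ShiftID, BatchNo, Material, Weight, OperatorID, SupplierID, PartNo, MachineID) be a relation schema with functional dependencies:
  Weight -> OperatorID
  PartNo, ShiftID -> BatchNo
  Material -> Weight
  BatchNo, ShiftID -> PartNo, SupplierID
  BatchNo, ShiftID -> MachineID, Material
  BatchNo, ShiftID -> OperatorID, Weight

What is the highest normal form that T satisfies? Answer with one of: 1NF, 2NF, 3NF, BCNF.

2NF

Candidate keys: {BatchNo, ShiftID}, {PartNo, ShiftID}. Prime attributes: {BatchNo, PartNo, ShiftID}.
Weight -> OperatorID: {Weight}⁺ = {OperatorID, Weight}, which is not all of the attributes, so the left side is not a superkey — BCNF is violated.
Because {OperatorID} is non-prime and the left side of Weight -> OperatorID is not a superkey, the relation is not in 3NF.
Checking every proper subset of each key, none determines a non-prime attribute — 2NF is satisfied.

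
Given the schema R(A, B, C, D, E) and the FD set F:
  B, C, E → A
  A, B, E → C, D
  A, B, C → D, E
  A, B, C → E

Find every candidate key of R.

{A, B, C}, {A, B, E}, {B, C, E}

{B} never appears on the right of any FD, so every key must include it.
Closure of {A, B, C} is {A, B, C, D, E}, the whole schema; {A, B, C} is a candidate key.
Closure of {A, B, E} is {A, B, C, D, E}, the whole schema; {A, B, E} is a candidate key.
Closure of {B, C, E} is {A, B, C, D, E}, the whole schema; {B, C, E} is a candidate key.
These are minimal and exhaustive — every other superkey contains one of them.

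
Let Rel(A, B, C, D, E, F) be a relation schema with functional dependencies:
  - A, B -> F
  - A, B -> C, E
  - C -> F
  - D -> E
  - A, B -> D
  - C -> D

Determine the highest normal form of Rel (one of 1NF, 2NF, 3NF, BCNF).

Candidate key: {A, B}. Prime attributes: {A, B}.
C -> F: {C}⁺ = {C, D, E, F}, which is not all of the attributes, so the left side is not a superkey — BCNF is violated.
C -> F determines the non-prime attribute {F} from a non-superkey — 3NF is violated.
No non-prime attribute depends on a proper subset of any candidate key, so 2NF holds.

2NF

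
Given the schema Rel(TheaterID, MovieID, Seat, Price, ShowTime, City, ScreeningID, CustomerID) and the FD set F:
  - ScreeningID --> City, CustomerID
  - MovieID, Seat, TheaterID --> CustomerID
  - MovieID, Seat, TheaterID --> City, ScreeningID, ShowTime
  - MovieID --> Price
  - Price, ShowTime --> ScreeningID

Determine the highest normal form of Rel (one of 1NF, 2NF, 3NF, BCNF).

Candidate key: {MovieID, Seat, TheaterID}. Prime attributes: {MovieID, Seat, TheaterID}.
ScreeningID --> City, CustomerID breaks BCNF: {ScreeningID}⁺ = {City, CustomerID, ScreeningID}, so {ScreeningID} is not a superkey.
ScreeningID --> City, CustomerID determines the non-prime attributes {City, CustomerID} from a non-superkey — 3NF is violated.
The proper key subset {MovieID} of {MovieID, Seat, TheaterID} determines non-prime {Price}, so the relation is not even in 2NF.

1NF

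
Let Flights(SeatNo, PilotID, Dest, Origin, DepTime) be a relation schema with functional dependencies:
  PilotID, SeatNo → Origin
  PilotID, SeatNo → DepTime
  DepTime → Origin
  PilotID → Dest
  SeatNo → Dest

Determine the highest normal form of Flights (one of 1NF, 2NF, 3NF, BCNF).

1NF

Candidate key: {PilotID, SeatNo}. Prime attributes: {PilotID, SeatNo}.
For DepTime → Origin we have {DepTime}⁺ = {DepTime, Origin}; {DepTime} is not a superkey, so BCNF fails.
DepTime → Origin determines the non-prime attribute {Origin} from a non-superkey — 3NF is violated.
Since {PilotID} ⊂ {PilotID, SeatNo} and {PilotID}⁺ ⊇ {Dest} with {Dest} non-prime, there is a partial dependency; 2NF fails.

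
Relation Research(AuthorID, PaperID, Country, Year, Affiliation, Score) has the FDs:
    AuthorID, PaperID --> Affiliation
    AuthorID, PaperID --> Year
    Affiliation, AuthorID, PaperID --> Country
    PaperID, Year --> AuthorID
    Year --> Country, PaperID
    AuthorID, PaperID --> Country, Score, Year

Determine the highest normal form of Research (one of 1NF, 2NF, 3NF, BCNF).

BCNF

Candidate keys: {AuthorID, PaperID}, {Year}. Prime attributes: {AuthorID, PaperID, Year}.
Every FD has a superkey on the left, so the relation is in BCNF.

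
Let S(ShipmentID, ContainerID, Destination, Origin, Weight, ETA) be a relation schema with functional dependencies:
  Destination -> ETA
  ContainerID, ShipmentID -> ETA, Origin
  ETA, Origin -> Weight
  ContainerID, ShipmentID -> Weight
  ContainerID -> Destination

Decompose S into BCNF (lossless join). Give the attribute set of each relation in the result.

Candidate key of the original relation: {ContainerID, ShipmentID}.
Within {ContainerID, Destination, ETA, Origin, ShipmentID, Weight}: {Destination}⁺ ∩ {ContainerID, Destination, ETA, Origin, ShipmentID, Weight} = {Destination, ETA}, not the whole set, so Destination -> ETA violates BCNF; decompose into {Destination, ETA} and {ContainerID, Destination, Origin, ShipmentID, Weight}.
{Destination, ETA}: every determinant is a superkey — BCNF.
Within {ContainerID, Destination, Origin, ShipmentID, Weight}: {ContainerID}⁺ ∩ {ContainerID, Destination, Origin, ShipmentID, Weight} = {ContainerID, Destination}, not the whole set, so ContainerID -> Destination violates BCNF; decompose into {ContainerID, Destination} and {ContainerID, Origin, ShipmentID, Weight}.
{ContainerID, Destination}: every determinant is a superkey — BCNF.
Within {ContainerID, Origin, ShipmentID, Weight}: {ContainerID, Origin}⁺ ∩ {ContainerID, Origin, ShipmentID, Weight} = {ContainerID, Origin, Weight}, not the whole set, so ContainerID, Origin -> Weight violates BCNF; decompose into {ContainerID, Origin, Weight} and {ContainerID, Origin, ShipmentID}.
{ContainerID, Origin, Weight}: every determinant is a superkey — BCNF.
{ContainerID, Origin, ShipmentID}: every determinant is a superkey — BCNF.

{ContainerID, Destination}; {ContainerID, Origin, ShipmentID}; {ContainerID, Origin, Weight}; {Destination, ETA}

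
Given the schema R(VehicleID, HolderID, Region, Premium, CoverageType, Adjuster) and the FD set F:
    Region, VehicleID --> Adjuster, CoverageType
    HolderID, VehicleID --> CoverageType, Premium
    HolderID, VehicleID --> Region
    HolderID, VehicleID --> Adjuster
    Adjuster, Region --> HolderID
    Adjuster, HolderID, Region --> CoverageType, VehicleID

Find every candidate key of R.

Closure of {Adjuster, Region} is {Adjuster, CoverageType, HolderID, Premium, Region, VehicleID}, the whole schema; {Adjuster, Region} is a candidate key.
Closure of {HolderID, VehicleID} is {Adjuster, CoverageType, HolderID, Premium, Region, VehicleID}, the whole schema; {HolderID, VehicleID} is a candidate key.
Closure of {Region, VehicleID} is {Adjuster, CoverageType, HolderID, Premium, Region, VehicleID}, the whole schema; {Region, VehicleID} is a candidate key.
No proper subset of any of these is a key, and no other minimal superkey exists.

{Adjuster, Region}, {HolderID, VehicleID}, {Region, VehicleID}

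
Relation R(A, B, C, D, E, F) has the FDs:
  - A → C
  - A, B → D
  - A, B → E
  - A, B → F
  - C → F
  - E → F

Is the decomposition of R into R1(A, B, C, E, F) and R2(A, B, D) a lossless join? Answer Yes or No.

Common attributes: {A, B}; their closure is {A, B, C, D, E, F}.
Since R1 ⊆ {A, B, C, D, E, F}, the intersection is a superkey of R1; the decomposition is lossless.

Yes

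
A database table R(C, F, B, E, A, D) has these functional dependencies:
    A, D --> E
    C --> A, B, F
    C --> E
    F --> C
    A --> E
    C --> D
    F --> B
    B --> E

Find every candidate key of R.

{C} is a candidate key since {C}⁺ = {A, B, C, D, E, F} covers every attribute.
{F} is a candidate key since {F}⁺ = {A, B, C, D, E, F} covers every attribute.
These are minimal and exhaustive — every other superkey contains one of them.

{C}, {F}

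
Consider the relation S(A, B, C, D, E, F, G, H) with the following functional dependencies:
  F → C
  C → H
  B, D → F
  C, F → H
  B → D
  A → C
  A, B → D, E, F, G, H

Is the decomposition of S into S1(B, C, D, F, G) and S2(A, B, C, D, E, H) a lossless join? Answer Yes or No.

Common attributes: {B, C, D}; their closure is {B, C, D, F, H}.
S1 ⊄ {B, C, D, F, H} and S2 ⊄ {B, C, D, F, H}, so the split is lossy.

No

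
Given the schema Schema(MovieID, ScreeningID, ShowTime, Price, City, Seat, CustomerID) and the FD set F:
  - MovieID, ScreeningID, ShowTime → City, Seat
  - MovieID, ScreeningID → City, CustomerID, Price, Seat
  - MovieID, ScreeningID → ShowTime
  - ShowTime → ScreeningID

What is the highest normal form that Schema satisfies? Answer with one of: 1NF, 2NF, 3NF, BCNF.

3NF

Candidate keys: {MovieID, ScreeningID}, {MovieID, ShowTime}. Prime attributes: {MovieID, ScreeningID, ShowTime}.
For ShowTime → ScreeningID we have {ShowTime}⁺ = {ScreeningID, ShowTime}; {ShowTime} is not a superkey, so BCNF fails.
But every attribute on its right side ({ScreeningID}) is prime, and the same holds for every other non-superkey FD, so 3NF still holds.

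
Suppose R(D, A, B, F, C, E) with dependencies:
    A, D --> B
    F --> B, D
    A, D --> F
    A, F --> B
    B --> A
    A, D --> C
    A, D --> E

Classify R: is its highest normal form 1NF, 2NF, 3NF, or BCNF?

Candidate keys: {A, D}, {B, D}, {F}. Prime attributes: {A, B, D, F}.
For B --> A we have {B}⁺ = {A, B}; {B} is not a superkey, so BCNF fails.
Its right-hand attributes {A} are all prime, as are those of every other non-superkey FD — the relation is in 3NF.

3NF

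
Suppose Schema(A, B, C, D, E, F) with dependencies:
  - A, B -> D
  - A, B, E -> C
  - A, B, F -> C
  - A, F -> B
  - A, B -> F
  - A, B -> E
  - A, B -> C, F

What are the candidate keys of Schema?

{A} never appears on the right of any FD, so every key must include it.
{A, B} is a candidate key since {A, B}⁺ = {A, B, C, D, E, F} covers every attribute.
{A, F} is a candidate key since {A, F}⁺ = {A, B, C, D, E, F} covers every attribute.
These are minimal and exhaustive — every other superkey contains one of them.

{A, B}, {A, F}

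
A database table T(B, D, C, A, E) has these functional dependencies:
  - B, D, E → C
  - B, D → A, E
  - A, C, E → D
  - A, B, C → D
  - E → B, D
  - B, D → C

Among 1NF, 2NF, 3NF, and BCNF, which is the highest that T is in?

Candidate keys: {A, B, C}, {B, D}, {E}. Prime attributes: {A, B, C, D, E}.
Every FD has a superkey on the left, so the relation is in BCNF.

BCNF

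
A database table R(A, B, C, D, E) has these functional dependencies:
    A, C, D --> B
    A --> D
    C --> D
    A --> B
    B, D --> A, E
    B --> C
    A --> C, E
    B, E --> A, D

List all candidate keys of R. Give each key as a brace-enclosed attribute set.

{A}⁺ = {A, B, C, D, E}, which is every attribute, so {A} is a candidate key.
{B}⁺ = {A, B, C, D, E}, which is every attribute, so {B} is a candidate key.
No proper subset of any of these is a key, and no other minimal superkey exists.

{A}, {B}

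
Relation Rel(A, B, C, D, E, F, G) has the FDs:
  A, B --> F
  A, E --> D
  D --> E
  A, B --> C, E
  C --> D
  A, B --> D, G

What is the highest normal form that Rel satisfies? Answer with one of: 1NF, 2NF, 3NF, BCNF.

2NF

Candidate key: {A, B}. Prime attributes: {A, B}.
For A, E --> D we have {A, E}⁺ = {A, D, E}; {A, E} is not a superkey, so BCNF fails.
Because {D} is non-prime and the left side of A, E --> D is not a superkey, the relation is not in 3NF.
No non-prime attribute depends on a proper subset of any candidate key, so 2NF holds.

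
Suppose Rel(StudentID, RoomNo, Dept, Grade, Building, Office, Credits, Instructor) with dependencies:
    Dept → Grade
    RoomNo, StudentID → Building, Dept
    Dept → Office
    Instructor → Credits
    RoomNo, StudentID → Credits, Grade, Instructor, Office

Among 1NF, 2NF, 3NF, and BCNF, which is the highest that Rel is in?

Candidate key: {RoomNo, StudentID}. Prime attributes: {RoomNo, StudentID}.
For Dept → Grade we have {Dept}⁺ = {Dept, Grade, Office}; {Dept} is not a superkey, so BCNF fails.
Dept → Grade has non-prime {Grade} on the right and a non-superkey on the left, so 3NF fails.
No proper subset of a key has a non-prime attribute in its closure, so there is no partial dependency; 2NF holds.

2NF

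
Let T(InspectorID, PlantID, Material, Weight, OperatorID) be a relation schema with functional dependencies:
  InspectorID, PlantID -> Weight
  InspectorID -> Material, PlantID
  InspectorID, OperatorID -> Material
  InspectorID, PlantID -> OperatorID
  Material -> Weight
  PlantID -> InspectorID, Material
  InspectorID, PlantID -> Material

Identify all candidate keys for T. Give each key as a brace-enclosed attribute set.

{InspectorID}, {PlantID}

{InspectorID}⁺ = {InspectorID, Material, OperatorID, PlantID, Weight}, which is every attribute, so {InspectorID} is a candidate key.
{PlantID}⁺ = {InspectorID, Material, OperatorID, PlantID, Weight}, which is every attribute, so {PlantID} is a candidate key.
Any other superkey properly contains one of these, so there are no further candidate keys.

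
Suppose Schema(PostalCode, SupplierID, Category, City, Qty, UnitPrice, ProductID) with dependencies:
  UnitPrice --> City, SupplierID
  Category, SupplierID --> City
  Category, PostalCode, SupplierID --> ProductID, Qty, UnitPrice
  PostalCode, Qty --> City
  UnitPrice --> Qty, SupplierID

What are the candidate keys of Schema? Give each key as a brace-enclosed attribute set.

{Category, PostalCode, SupplierID}, {Category, PostalCode, UnitPrice}

No FD produces {Category, PostalCode}, so they must be in every candidate key.
{Category, PostalCode, SupplierID}⁺ = {Category, City, PostalCode, ProductID, Qty, SupplierID, UnitPrice} — all of the relation — so {Category, PostalCode, SupplierID} is a candidate key.
{Category, PostalCode, UnitPrice}⁺ = {Category, City, PostalCode, ProductID, Qty, SupplierID, UnitPrice} — all of the relation — so {Category, PostalCode, UnitPrice} is a candidate key.
These are minimal and exhaustive — every other superkey contains one of them.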